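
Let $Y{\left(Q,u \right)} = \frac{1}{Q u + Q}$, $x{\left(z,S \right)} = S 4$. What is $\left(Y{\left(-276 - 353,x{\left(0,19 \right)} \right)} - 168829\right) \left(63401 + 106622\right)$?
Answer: $- \frac{198608601634862}{6919} \approx -2.8705 \cdot 10^{10}$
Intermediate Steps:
$x{\left(z,S \right)} = 4 S$
$Y{\left(Q,u \right)} = \frac{1}{Q + Q u}$
$\left(Y{\left(-276 - 353,x{\left(0,19 \right)} \right)} - 168829\right) \left(63401 + 106622\right) = \left(\frac{1}{\left(-276 - 353\right) \left(1 + 4 \cdot 19\right)} - 168829\right) \left(63401 + 106622\right) = \left(\frac{1}{\left(-629\right) \left(1 + 76\right)} - 168829\right) 170023 = \left(- \frac{1}{629 \cdot 77} - 168829\right) 170023 = \left(\left(- \frac{1}{629}\right) \frac{1}{77} - 168829\right) 170023 = \left(- \frac{1}{48433} - 168829\right) 170023 = \left(- \frac{8176894958}{48433}\right) 170023 = - \frac{198608601634862}{6919}$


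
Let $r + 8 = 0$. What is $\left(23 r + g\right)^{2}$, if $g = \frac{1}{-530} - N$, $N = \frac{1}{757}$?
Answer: $\frac{5449972197701329}{160969464100} \approx 33857.0$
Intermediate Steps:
$r = -8$ ($r = -8 + 0 = -8$)
$N = \frac{1}{757} \approx 0.001321$
$g = - \frac{1287}{401210}$ ($g = \frac{1}{-530} - \frac{1}{757} = - \frac{1}{530} - \frac{1}{757} = - \frac{1287}{401210} \approx -0.0032078$)
$\left(23 r + g\right)^{2} = \left(23 \left(-8\right) - \frac{1287}{401210}\right)^{2} = \left(-184 - \frac{1287}{401210}\right)^{2} = \left(- \frac{73823927}{401210}\right)^{2} = \frac{5449972197701329}{160969464100}$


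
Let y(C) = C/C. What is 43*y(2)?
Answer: 43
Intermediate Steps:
y(C) = 1
43*y(2) = 43*1 = 43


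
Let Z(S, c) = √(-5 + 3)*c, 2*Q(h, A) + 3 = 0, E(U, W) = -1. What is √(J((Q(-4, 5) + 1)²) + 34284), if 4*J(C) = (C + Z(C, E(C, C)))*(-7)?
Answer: √(548537 + 28*I*√2)/4 ≈ 185.16 + 0.0066831*I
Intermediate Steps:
Q(h, A) = -3/2 (Q(h, A) = -3/2 + (½)*0 = -3/2 + 0 = -3/2)
Z(S, c) = I*c*√2 (Z(S, c) = √(-2)*c = (I*√2)*c = I*c*√2)
J(C) = -7*C/4 + 7*I*√2/4 (J(C) = ((C + I*(-1)*√2)*(-7))/4 = ((C - I*√2)*(-7))/4 = (-7*C + 7*I*√2)/4 = -7*C/4 + 7*I*√2/4)
√(J((Q(-4, 5) + 1)²) + 34284) = √((-7*(-3/2 + 1)²/4 + 7*I*√2/4) + 34284) = √((-7*(-½)²/4 + 7*I*√2/4) + 34284) = √((-7/4*¼ + 7*I*√2/4) + 34284) = √((-7/16 + 7*I*√2/4) + 34284) = √(548537/16 + 7*I*√2/4)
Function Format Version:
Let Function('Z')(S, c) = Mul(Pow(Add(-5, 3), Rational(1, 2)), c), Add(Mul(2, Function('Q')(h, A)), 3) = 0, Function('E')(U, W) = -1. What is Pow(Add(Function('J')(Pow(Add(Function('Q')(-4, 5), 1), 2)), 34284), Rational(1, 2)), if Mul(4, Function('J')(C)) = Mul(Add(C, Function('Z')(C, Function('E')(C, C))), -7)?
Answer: Mul(Rational(1, 4), Pow(Add(548537, Mul(28, I, Pow(2, Rational(1, 2)))), Rational(1, 2))) ≈ Add(185.16, Mul(0.0066831, I))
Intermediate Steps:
Function('Q')(h, A) = Rational(-3, 2) (Function('Q')(h, A) = Add(Rational(-3, 2), Mul(Rational(1, 2), 0)) = Add(Rational(-3, 2), 0) = Rational(-3, 2))
Function('Z')(S, c) = Mul(I, c, Pow(2, Rational(1, 2))) (Function('Z')(S, c) = Mul(Pow(-2, Rational(1, 2)), c) = Mul(Mul(I, Pow(2, Rational(1, 2))), c) = Mul(I, c, Pow(2, Rational(1, 2))))
Function('J')(C) = Add(Mul(Rational(-7, 4), C), Mul(Rational(7, 4), I, Pow(2, Rational(1, 2)))) (Function('J')(C) = Mul(Rational(1, 4), Mul(Add(C, Mul(I, -1, Pow(2, Rational(1, 2)))), -7)) = Mul(Rational(1, 4), Mul(Add(C, Mul(-1, I, Pow(2, Rational(1, 2)))), -7)) = Mul(Rational(1, 4), Add(Mul(-7, C), Mul(7, I, Pow(2, Rational(1, 2))))) = Add(Mul(Rational(-7, 4), C), Mul(Rational(7, 4), I, Pow(2, Rational(1, 2)))))
Pow(Add(Function('J')(Pow(Add(Function('Q')(-4, 5), 1), 2)), 34284), Rational(1, 2)) = Pow(Add(Add(Mul(Rational(-7, 4), Pow(Add(Rational(-3, 2), 1), 2)), Mul(Rational(7, 4), I, Pow(2, Rational(1, 2)))), 34284), Rational(1, 2)) = Pow(Add(Add(Mul(Rational(-7, 4), Pow(Rational(-1, 2), 2)), Mul(Rational(7, 4), I, Pow(2, Rational(1, 2)))), 34284), Rational(1, 2)) = Pow(Add(Add(Mul(Rational(-7, 4), Rational(1, 4)), Mul(Rational(7, 4), I, Pow(2, Rational(1, 2)))), 34284), Rational(1, 2)) = Pow(Add(Add(Rational(-7, 16), Mul(Rational(7, 4), I, Pow(2, Rational(1, 2)))), 34284), Rational(1, 2)) = Pow(Add(Rational(548537, 16), Mul(Rational(7, 4), I, Pow(2, Rational(1, 2)))), Rational(1, 2))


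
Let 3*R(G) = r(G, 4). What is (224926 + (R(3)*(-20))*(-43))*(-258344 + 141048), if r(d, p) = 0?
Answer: -26382920096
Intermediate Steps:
R(G) = 0 (R(G) = (⅓)*0 = 0)
(224926 + (R(3)*(-20))*(-43))*(-258344 + 141048) = (224926 + (0*(-20))*(-43))*(-258344 + 141048) = (224926 + 0*(-43))*(-117296) = (224926 + 0)*(-117296) = 224926*(-117296) = -26382920096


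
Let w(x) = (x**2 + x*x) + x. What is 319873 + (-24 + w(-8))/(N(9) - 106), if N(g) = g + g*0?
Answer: 31027585/97 ≈ 3.1987e+5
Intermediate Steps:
N(g) = g (N(g) = g + 0 = g)
w(x) = x + 2*x**2 (w(x) = (x**2 + x**2) + x = 2*x**2 + x = x + 2*x**2)
319873 + (-24 + w(-8))/(N(9) - 106) = 319873 + (-24 - 8*(1 + 2*(-8)))/(9 - 106) = 319873 + (-24 - 8*(1 - 16))/(-97) = 319873 + (-24 - 8*(-15))*(-1/97) = 319873 + (-24 + 120)*(-1/97) = 319873 + 96*(-1/97) = 319873 - 96/97 = 31027585/97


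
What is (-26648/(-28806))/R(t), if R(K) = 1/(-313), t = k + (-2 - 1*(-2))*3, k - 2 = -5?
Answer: -4170412/14403 ≈ -289.55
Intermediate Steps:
k = -3 (k = 2 - 5 = -3)
t = -3 (t = -3 + (-2 - 1*(-2))*3 = -3 + (-2 + 2)*3 = -3 + 0*3 = -3 + 0 = -3)
R(K) = -1/313
(-26648/(-28806))/R(t) = (-26648/(-28806))/(-1/313) = -26648*(-1/28806)*(-313) = (13324/14403)*(-313) = -4170412/14403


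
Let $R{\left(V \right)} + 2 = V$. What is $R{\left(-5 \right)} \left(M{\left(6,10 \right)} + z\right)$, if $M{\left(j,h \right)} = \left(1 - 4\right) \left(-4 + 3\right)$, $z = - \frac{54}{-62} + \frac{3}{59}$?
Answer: $- \frac{50211}{1829} \approx -27.453$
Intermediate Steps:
$R{\left(V \right)} = -2 + V$
$z = \frac{1686}{1829}$ ($z = \left(-54\right) \left(- \frac{1}{62}\right) + 3 \cdot \frac{1}{59} = \frac{27}{31} + \frac{3}{59} = \frac{1686}{1829} \approx 0.92181$)
$M{\left(j,h \right)} = 3$ ($M{\left(j,h \right)} = \left(-3\right) \left(-1\right) = 3$)
$R{\left(-5 \right)} \left(M{\left(6,10 \right)} + z\right) = \left(-2 - 5\right) \left(3 + \frac{1686}{1829}\right) = \left(-7\right) \frac{7173}{1829} = - \frac{50211}{1829}$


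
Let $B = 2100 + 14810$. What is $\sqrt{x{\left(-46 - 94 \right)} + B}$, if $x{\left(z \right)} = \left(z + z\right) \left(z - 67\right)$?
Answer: $\sqrt{74870} \approx 273.62$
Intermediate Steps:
$x{\left(z \right)} = 2 z \left(-67 + z\right)$
$B = 16910$
$\sqrt{x{\left(-46 - 94 \right)} + B} = \sqrt{2 \left(-46 - 94\right) \left(-67 - 140\right) + 16910} = \sqrt{2 \left(-140\right) \left(-67 - 140\right) + 16910} = \sqrt{2 \left(-140\right) \left(-207\right) + 16910} = \sqrt{57960 + 16910} = \sqrt{74870}$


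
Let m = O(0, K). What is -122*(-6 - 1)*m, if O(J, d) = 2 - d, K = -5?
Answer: 5978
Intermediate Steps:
m = 7 (m = 2 - 1*(-5) = 2 + 5 = 7)
-122*(-6 - 1)*m = -122*(-6 - 1)*7 = -(-854)*7 = -122*(-49) = 5978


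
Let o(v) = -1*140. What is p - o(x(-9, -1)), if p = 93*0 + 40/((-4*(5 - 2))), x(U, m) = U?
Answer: 410/3 ≈ 136.67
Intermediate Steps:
o(v) = -140
p = -10/3 (p = 0 + 40/((-4*3)) = 0 + 40/(-12) = 0 + 40*(-1/12) = 0 - 10/3 = -10/3 ≈ -3.3333)
p - o(x(-9, -1)) = -10/3 - 1*(-140) = -10/3 + 140 = 410/3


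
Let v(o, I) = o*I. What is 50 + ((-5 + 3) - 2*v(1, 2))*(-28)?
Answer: 218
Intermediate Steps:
v(o, I) = I*o
50 + ((-5 + 3) - 2*v(1, 2))*(-28) = 50 + ((-5 + 3) - 4)*(-28) = 50 + (-2 - 2*2)*(-28) = 50 + (-2 - 4)*(-28) = 50 - 6*(-28) = 50 + 168 = 218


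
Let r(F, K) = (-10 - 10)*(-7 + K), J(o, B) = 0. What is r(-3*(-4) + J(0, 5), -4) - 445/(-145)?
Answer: 6469/29 ≈ 223.07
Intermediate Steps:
r(F, K) = 140 - 20*K (r(F, K) = -20*(-7 + K) = 140 - 20*K)
r(-3*(-4) + J(0, 5), -4) - 445/(-145) = (140 - 20*(-4)) - 445/(-145) = (140 + 80) - 445*(-1/145) = 220 + 89/29 = 6469/29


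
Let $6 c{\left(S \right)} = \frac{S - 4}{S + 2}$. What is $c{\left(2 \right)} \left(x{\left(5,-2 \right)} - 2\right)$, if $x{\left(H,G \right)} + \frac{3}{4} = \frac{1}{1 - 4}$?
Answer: $\frac{37}{144} \approx 0.25694$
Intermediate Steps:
$x{\left(H,G \right)} = - \frac{13}{12}$ ($x{\left(H,G \right)} = - \frac{3}{4} + \frac{1}{1 - 4} = - \frac{3}{4} + \frac{1}{-3} = - \frac{3}{4} - \frac{1}{3} = - \frac{13}{12}$)
$c{\left(S \right)} = \frac{-4 + S}{6 \left(2 + S\right)}$ ($c{\left(S \right)} = \frac{\left(S - 4\right) \frac{1}{S + 2}}{6} = \frac{\left(-4 + S\right) \frac{1}{2 + S}}{6} = \frac{\frac{1}{2 + S} \left(-4 + S\right)}{6} = \frac{-4 + S}{6 \left(2 + S\right)}$)
$c{\left(2 \right)} \left(x{\left(5,-2 \right)} - 2\right) = \frac{-4 + 2}{6 \left(2 + 2\right)} \left(- \frac{13}{12} - 2\right) = \frac{1}{6} \cdot \frac{1}{4} \left(-2\right) \left(- \frac{37}{12}\right) = \left(- \frac{1}{12}\right) \left(- \frac{37}{12}\right) = \frac{37}{144}$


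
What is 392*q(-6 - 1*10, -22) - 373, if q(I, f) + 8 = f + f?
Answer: -20757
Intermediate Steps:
q(I, f) = -8 + 2*f (q(I, f) = -8 + (f + f) = -8 + 2*f)
392*q(-6 - 1*10, -22) - 373 = 392*(-8 + 2*(-22)) - 373 = 392*(-8 - 44) - 373 = 392*(-52) - 373 = -20384 - 373 = -20757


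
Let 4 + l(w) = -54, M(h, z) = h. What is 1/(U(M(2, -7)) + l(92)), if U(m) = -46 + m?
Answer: -1/102 ≈ -0.0098039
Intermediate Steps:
l(w) = -58 (l(w) = -4 - 54 = -58)
1/(U(M(2, -7)) + l(92)) = 1/((-46 + 2) - 58) = 1/(-44 - 58) = 1/(-102) = -1/102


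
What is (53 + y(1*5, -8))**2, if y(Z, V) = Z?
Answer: 3364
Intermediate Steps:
(53 + y(1*5, -8))**2 = (53 + 1*5)**2 = (53 + 5)**2 = 58**2 = 3364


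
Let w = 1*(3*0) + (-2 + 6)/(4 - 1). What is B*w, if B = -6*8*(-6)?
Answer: 384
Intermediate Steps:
B = 288 (B = -48*(-6) = 288)
w = 4/3 (w = 1*0 + 4/3 = 0 + 4*(1/3) = 0 + 4/3 = 4/3 ≈ 1.3333)
B*w = 288*(4/3) = 384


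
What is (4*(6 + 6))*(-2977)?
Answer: -142896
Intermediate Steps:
(4*(6 + 6))*(-2977) = (4*12)*(-2977) = 48*(-2977) = -142896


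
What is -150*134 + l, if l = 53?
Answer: -20047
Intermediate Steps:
-150*134 + l = -150*134 + 53 = -20100 + 53 = -20047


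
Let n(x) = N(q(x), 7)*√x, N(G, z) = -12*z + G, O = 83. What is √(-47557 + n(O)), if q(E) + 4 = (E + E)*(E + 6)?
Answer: √(-47557 + 14686*√83) ≈ 293.66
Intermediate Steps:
q(E) = -4 + 2*E*(6 + E) (q(E) = -4 + (E + E)*(E + 6) = -4 + (2*E)*(6 + E) = -4 + 2*E*(6 + E))
N(G, z) = G - 12*z
n(x) = √x*(-88 + 2*x² + 12*x) (n(x) = ((-4 + 2*x² + 12*x) - 12*7)*√x = ((-4 + 2*x² + 12*x) - 84)*√x = (-88 + 2*x² + 12*x)*√x = √x*(-88 + 2*x² + 12*x))
√(-47557 + n(O)) = √(-47557 + 2*√83*(-44 + 83² + 6*83)) = √(-47557 + 2*√83*(-44 + 6889 + 498)) = √(-47557 + 2*√83*7343) = √(-47557 + 14686*√83)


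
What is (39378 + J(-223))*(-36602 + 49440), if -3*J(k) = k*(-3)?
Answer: 502671890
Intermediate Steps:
J(k) = k (J(k) = -k*(-3)/3 = -(-1)*k = k)
(39378 + J(-223))*(-36602 + 49440) = (39378 - 223)*(-36602 + 49440) = 39155*12838 = 502671890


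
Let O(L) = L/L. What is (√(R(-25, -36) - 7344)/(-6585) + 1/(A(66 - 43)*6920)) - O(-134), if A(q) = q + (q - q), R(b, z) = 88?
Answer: -159159/159160 - 2*I*√1814/6585 ≈ -0.99999 - 0.012936*I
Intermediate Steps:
A(q) = q (A(q) = q + 0 = q)
O(L) = 1
(√(R(-25, -36) - 7344)/(-6585) + 1/(A(66 - 43)*6920)) - O(-134) = (√(88 - 7344)/(-6585) + 1/((66 - 43)*6920)) - 1*1 = (√(-7256)*(-1/6585) + (1/6920)/23) - 1 = ((2*I*√1814)*(-1/6585) + (1/23)*(1/6920)) - 1 = (-2*I*√1814/6585 + 1/159160) - 1 = (1/159160 - 2*I*√1814/6585) - 1 = -159159/159160 - 2*I*√1814/6585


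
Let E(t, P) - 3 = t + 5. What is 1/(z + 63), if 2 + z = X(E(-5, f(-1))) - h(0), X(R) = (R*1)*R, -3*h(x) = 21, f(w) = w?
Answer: 1/77 ≈ 0.012987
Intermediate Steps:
h(x) = -7 (h(x) = -⅓*21 = -7)
E(t, P) = 8 + t (E(t, P) = 3 + (t + 5) = 3 + (5 + t) = 8 + t)
X(R) = R² (X(R) = R*R = R²)
z = 14 (z = -2 + ((8 - 5)² - 1*(-7)) = -2 + (3² + 7) = -2 + (9 + 7) = -2 + 16 = 14)
1/(z + 63) = 1/(14 + 63) = 1/77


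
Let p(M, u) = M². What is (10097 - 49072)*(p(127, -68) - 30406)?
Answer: 556446075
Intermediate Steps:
(10097 - 49072)*(p(127, -68) - 30406) = (10097 - 49072)*(127² - 30406) = -38975*(16129 - 30406) = -38975*(-14277) = 556446075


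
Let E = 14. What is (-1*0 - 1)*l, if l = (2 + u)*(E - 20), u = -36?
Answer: -204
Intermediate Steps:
l = 204 (l = (2 - 36)*(14 - 20) = -34*(-6) = 204)
(-1*0 - 1)*l = (-1*0 - 1)*204 = (0 - 1)*204 = -1*204 = -204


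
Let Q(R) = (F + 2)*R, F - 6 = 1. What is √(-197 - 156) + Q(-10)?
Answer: -90 + I*√353 ≈ -90.0 + 18.788*I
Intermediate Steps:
F = 7 (F = 6 + 1 = 7)
Q(R) = 9*R (Q(R) = (7 + 2)*R = 9*R)
√(-197 - 156) + Q(-10) = √(-197 - 156) + 9*(-10) = √(-353) - 90 = I*√353 - 90 = -90 + I*√353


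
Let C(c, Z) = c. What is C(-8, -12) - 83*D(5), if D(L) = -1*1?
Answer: 75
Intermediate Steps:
D(L) = -1
C(-8, -12) - 83*D(5) = -8 - 83*(-1) = -8 + 83 = 75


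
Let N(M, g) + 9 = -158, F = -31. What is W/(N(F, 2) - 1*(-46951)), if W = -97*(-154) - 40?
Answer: 7449/23392 ≈ 0.31844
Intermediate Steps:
N(M, g) = -167 (N(M, g) = -9 - 158 = -167)
W = 14898 (W = 14938 - 40 = 14898)
W/(N(F, 2) - 1*(-46951)) = 14898/(-167 - 1*(-46951)) = 14898/(-167 + 46951) = 14898/46784 = 14898*(1/46784) = 7449/23392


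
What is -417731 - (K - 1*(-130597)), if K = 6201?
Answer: -554529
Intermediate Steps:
-417731 - (K - 1*(-130597)) = -417731 - (6201 - 1*(-130597)) = -417731 - (6201 + 130597) = -417731 - 1*136798 = -417731 - 136798 = -554529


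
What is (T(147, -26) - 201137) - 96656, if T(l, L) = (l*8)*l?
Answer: -124921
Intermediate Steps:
T(l, L) = 8*l² (T(l, L) = (8*l)*l = 8*l²)
(T(147, -26) - 201137) - 96656 = (8*147² - 201137) - 96656 = (8*21609 - 201137) - 96656 = (172872 - 201137) - 96656 = -28265 - 96656 = -124921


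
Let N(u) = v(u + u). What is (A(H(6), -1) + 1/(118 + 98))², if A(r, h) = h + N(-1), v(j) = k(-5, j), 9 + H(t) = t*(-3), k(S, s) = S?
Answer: 1677025/46656 ≈ 35.944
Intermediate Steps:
H(t) = -9 - 3*t (H(t) = -9 + t*(-3) = -9 - 3*t)
v(j) = -5
N(u) = -5
A(r, h) = -5 + h (A(r, h) = h - 5 = -5 + h)
(A(H(6), -1) + 1/(118 + 98))² = ((-5 - 1) + 1/(118 + 98))² = (-6 + 1/216)² = (-1295/216)² = 1677025/46656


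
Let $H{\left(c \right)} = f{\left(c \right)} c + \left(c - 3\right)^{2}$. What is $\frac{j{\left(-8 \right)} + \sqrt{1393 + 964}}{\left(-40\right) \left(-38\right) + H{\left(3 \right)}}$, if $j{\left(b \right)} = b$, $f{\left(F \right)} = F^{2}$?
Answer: $- \frac{8}{1547} + \frac{\sqrt{2357}}{1547} \approx 0.026211$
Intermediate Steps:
$H{\left(c \right)} = c^{3} + \left(-3 + c\right)^{2}$ ($H{\left(c \right)} = c^{2} c + \left(c - 3\right)^{2} = c^{3} + \left(-3 + c\right)^{2}$)
$\frac{j{\left(-8 \right)} + \sqrt{1393 + 964}}{\left(-40\right) \left(-38\right) + H{\left(3 \right)}} = \frac{-8 + \sqrt{1393 + 964}}{\left(-40\right) \left(-38\right) + \left(3^{3} + \left(-3 + 3\right)^{2}\right)} = \frac{-8 + \sqrt{2357}}{1520 + \left(27 + 0^{2}\right)} = \frac{-8 + \sqrt{2357}}{1520 + \left(27 + 0\right)} = \frac{-8 + \sqrt{2357}}{1520 + 27} = \frac{-8 + \sqrt{2357}}{1547} = \left(-8 + \sqrt{2357}\right) \frac{1}{1547} = - \frac{8}{1547} + \frac{\sqrt{2357}}{1547}$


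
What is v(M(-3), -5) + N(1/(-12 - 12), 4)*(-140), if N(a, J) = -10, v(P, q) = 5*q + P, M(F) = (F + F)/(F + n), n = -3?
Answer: 1376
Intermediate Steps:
M(F) = 2*F/(-3 + F) (M(F) = (F + F)/(F - 3) = (2*F)/(-3 + F) = 2*F/(-3 + F))
v(P, q) = P + 5*q
v(M(-3), -5) + N(1/(-12 - 12), 4)*(-140) = (2*(-3)/(-3 - 3) + 5*(-5)) - 10*(-140) = (2*(-3)/(-6) - 25) + 1400 = (2*(-3)*(-⅙) - 25) + 1400 = (1 - 25) + 1400 = -24 + 1400 = 1376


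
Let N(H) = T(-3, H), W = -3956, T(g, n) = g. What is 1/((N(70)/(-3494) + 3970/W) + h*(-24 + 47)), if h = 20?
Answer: 1727783/793047766 ≈ 0.0021787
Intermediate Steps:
N(H) = -3
1/((N(70)/(-3494) + 3970/W) + h*(-24 + 47)) = 1/((-3/(-3494) + 3970/(-3956)) + 20*(-24 + 47)) = 1/((-3*(-1/3494) + 3970*(-1/3956)) + 20*23) = 1/((3/3494 - 1985/1978) + 460) = 1/(-1732414/1727783 + 460) = 1/(793047766/1727783) = 1727783/793047766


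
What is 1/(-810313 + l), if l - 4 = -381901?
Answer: -1/1192210 ≈ -8.3878e-7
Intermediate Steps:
l = -381897 (l = 4 - 381901 = -381897)
1/(-810313 + l) = 1/(-810313 - 381897) = 1/(-1192210) = -1/1192210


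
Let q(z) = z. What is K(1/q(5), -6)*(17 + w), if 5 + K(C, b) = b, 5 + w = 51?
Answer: -693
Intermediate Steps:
w = 46 (w = -5 + 51 = 46)
K(C, b) = -5 + b
K(1/q(5), -6)*(17 + w) = (-5 - 6)*(17 + 46) = -11*63 = -693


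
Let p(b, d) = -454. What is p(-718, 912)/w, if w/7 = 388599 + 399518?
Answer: -454/5516819 ≈ -8.2294e-5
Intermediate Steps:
w = 5516819 (w = 7*(388599 + 399518) = 7*788117 = 5516819)
p(-718, 912)/w = -454/5516819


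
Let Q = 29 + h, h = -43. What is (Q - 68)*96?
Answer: -7872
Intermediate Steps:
Q = -14 (Q = 29 - 43 = -14)
(Q - 68)*96 = (-14 - 68)*96 = -82*96 = -7872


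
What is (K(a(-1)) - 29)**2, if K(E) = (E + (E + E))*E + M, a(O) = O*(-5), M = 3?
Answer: 2401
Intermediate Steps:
a(O) = -5*O
K(E) = 3 + 3*E**2 (K(E) = (E + (E + E))*E + 3 = (E + 2*E)*E + 3 = (3*E)*E + 3 = 3*E**2 + 3 = 3 + 3*E**2)
(K(a(-1)) - 29)**2 = ((3 + 3*(-5*(-1))**2) - 29)**2 = ((3 + 3*5**2) - 29)**2 = ((3 + 3*25) - 29)**2 = ((3 + 75) - 29)**2 = (78 - 29)**2 = 49**2 = 2401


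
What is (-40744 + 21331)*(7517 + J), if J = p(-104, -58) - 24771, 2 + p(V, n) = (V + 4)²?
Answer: 140860728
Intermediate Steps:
p(V, n) = -2 + (4 + V)² (p(V, n) = -2 + (V + 4)² = -2 + (4 + V)²)
J = -14773 (J = (-2 + (4 - 104)²) - 24771 = (-2 + (-100)²) - 24771 = (-2 + 10000) - 24771 = 9998 - 24771 = -14773)
(-40744 + 21331)*(7517 + J) = (-40744 + 21331)*(7517 - 14773) = -19413*(-7256) = 140860728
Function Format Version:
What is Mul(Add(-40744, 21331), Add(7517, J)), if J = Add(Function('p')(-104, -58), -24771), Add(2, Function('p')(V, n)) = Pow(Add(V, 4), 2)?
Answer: 140860728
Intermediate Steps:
Function('p')(V, n) = Add(-2, Pow(Add(4, V), 2)) (Function('p')(V, n) = Add(-2, Pow(Add(V, 4), 2)) = Add(-2, Pow(Add(4, V), 2)))
J = -14773 (J = Add(Add(-2, Pow(Add(4, -104), 2)), -24771) = Add(Add(-2, Pow(-100, 2)), -24771) = Add(Add(-2, 10000), -24771) = Add(9998, -24771) = -14773)
Mul(Add(-40744, 21331), Add(7517, J)) = Mul(Add(-40744, 21331), Add(7517, -14773)) = Mul(-19413, -7256) = 140860728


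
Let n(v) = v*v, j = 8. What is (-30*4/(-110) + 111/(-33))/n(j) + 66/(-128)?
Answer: -97/176 ≈ -0.55114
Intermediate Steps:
n(v) = v**2
(-30*4/(-110) + 111/(-33))/n(j) + 66/(-128) = (-30*4/(-110) + 111/(-33))/(8**2) + 66/(-128) = (-120*(-1/110) + 111*(-1/33))/64 + 66*(-1/128) = (12/11 - 37/11)*(1/64) - 33/64 = -25/11*1/64 - 33/64 = -25/704 - 33/64 = -97/176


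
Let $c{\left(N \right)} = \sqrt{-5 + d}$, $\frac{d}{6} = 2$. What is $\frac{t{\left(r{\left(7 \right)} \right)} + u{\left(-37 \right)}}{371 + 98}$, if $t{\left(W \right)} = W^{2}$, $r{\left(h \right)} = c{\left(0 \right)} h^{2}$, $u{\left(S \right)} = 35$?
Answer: $\frac{2406}{67} \approx 35.91$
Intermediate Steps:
$d = 12$ ($d = 6 \cdot 2 = 12$)
$c{\left(N \right)} = \sqrt{7}$ ($c{\left(N \right)} = \sqrt{-5 + 12} = \sqrt{7}$)
$r{\left(h \right)} = \sqrt{7} h^{2}$
$\frac{t{\left(r{\left(7 \right)} \right)} + u{\left(-37 \right)}}{371 + 98} = \frac{\left(\sqrt{7} \cdot 7^{2}\right)^{2} + 35}{371 + 98} = \frac{\left(\sqrt{7} \cdot 49\right)^{2} + 35}{469} = \left(\left(49 \sqrt{7}\right)^{2} + 35\right) \frac{1}{469} = \left(16807 + 35\right) \frac{1}{469} = 16842 \cdot \frac{1}{469} = \frac{2406}{67}$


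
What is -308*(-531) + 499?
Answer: 164047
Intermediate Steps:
-308*(-531) + 499 = 163548 + 499 = 164047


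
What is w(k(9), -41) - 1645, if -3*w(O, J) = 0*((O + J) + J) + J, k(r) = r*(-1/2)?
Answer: -4894/3 ≈ -1631.3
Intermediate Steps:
k(r) = -r/2 (k(r) = r*(-1*½) = r*(-½) = -r/2)
w(O, J) = -J/3 (w(O, J) = -(0*((O + J) + J) + J)/3 = -(0*((J + O) + J) + J)/3 = -(0*(O + 2*J) + J)/3 = -(0 + J)/3 = -J/3)
w(k(9), -41) - 1645 = -⅓*(-41) - 1645 = 41/3 - 1645 = -4894/3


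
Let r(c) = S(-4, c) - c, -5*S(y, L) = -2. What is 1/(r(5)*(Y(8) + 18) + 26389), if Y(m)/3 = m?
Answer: 5/130979 ≈ 3.8174e-5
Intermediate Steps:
S(y, L) = ⅖ (S(y, L) = -⅕*(-2) = ⅖)
Y(m) = 3*m
r(c) = ⅖ - c
1/(r(5)*(Y(8) + 18) + 26389) = 1/((⅖ - 1*5)*(3*8 + 18) + 26389) = 1/((⅖ - 5)*(24 + 18) + 26389) = 1/(-23/5*42 + 26389) = 1/(-966/5 + 26389) = 1/(130979/5) = 5/130979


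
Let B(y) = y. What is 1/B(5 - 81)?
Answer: -1/76 ≈ -0.013158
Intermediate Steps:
1/B(5 - 81) = 1/(5 - 81) = 1/(-76) = -1/76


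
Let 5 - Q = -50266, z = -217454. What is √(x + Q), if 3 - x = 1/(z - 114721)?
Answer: √221889790190937/66435 ≈ 224.22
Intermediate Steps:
Q = 50271 (Q = 5 - 1*(-50266) = 5 + 50266 = 50271)
x = 996526/332175 (x = 3 - 1/(-217454 - 114721) = 3 - 1/(-332175) = 3 - 1*(-1/332175) = 3 + 1/332175 = 996526/332175 ≈ 3.0000)
√(x + Q) = √(996526/332175 + 50271) = √(16699765951/332175) = √221889790190937/66435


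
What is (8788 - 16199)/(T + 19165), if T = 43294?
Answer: -7411/62459 ≈ -0.11865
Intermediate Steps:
(8788 - 16199)/(T + 19165) = (8788 - 16199)/(43294 + 19165) = -7411/62459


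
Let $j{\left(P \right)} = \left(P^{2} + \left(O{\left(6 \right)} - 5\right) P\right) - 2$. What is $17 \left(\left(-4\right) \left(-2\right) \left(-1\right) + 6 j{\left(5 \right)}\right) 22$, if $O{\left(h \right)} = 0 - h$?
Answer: $-74800$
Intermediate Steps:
$O{\left(h \right)} = - h$
$j{\left(P \right)} = -2 + P^{2} - 11 P$ ($j{\left(P \right)} = \left(P^{2} + \left(\left(-1\right) 6 - 5\right) P\right) - 2 = \left(P^{2} + \left(-6 - 5\right) P\right) - 2 = \left(P^{2} - 11 P\right) - 2 = -2 + P^{2} - 11 P$)
$17 \left(\left(-4\right) \left(-2\right) \left(-1\right) + 6 j{\left(5 \right)}\right) 22 = 17 \left(\left(-4\right) \left(-2\right) \left(-1\right) + 6 \left(-2 + 5^{2} - 55\right)\right) 22 = 17 \left(8 \left(-1\right) + 6 \left(-2 + 25 - 55\right)\right) 22 = 17 \left(-8 + 6 \left(-32\right)\right) 22 = 17 \left(-8 - 192\right) 22 = 17 \left(-200\right) 22 = \left(-3400\right) 22 = -74800$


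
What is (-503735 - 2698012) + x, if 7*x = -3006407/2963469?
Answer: -66417948868808/20744283 ≈ -3.2017e+6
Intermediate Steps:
x = -3006407/20744283 (x = (-3006407/2963469)/7 = (-3006407*1/2963469)/7 = (1/7)*(-3006407/2963469) = -3006407/20744283 ≈ -0.14493)
(-503735 - 2698012) + x = (-503735 - 2698012) - 3006407/20744283 = -3201747 - 3006407/20744283 = -66417948868808/20744283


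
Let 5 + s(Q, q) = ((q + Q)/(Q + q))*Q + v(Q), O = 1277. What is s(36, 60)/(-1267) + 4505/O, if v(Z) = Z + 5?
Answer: 5615891/1617959 ≈ 3.4710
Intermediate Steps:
v(Z) = 5 + Z
s(Q, q) = 2*Q (s(Q, q) = -5 + (((q + Q)/(Q + q))*Q + (5 + Q)) = -5 + (((Q + q)/(Q + q))*Q + (5 + Q)) = -5 + (1*Q + (5 + Q)) = -5 + (Q + (5 + Q)) = -5 + (5 + 2*Q) = 2*Q)
s(36, 60)/(-1267) + 4505/O = (2*36)/(-1267) + 4505/1277 = 72*(-1/1267) + 4505*(1/1277) = -72/1267 + 4505/1277 = 5615891/1617959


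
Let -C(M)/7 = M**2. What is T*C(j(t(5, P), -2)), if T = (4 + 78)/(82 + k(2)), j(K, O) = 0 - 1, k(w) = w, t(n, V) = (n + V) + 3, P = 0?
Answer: -41/6 ≈ -6.8333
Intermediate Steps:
t(n, V) = 3 + V + n (t(n, V) = (V + n) + 3 = 3 + V + n)
j(K, O) = -1
T = 41/42 (T = (4 + 78)/(82 + 2) = 82/84 = 82*(1/84) = 41/42 ≈ 0.97619)
C(M) = -7*M**2
T*C(j(t(5, P), -2)) = 41*(-7*(-1)**2)/42 = 41*(-7*1)/42 = (41/42)*(-7) = -41/6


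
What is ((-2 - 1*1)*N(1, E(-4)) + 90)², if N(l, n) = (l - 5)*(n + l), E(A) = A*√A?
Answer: 1188 - 19584*I ≈ 1188.0 - 19584.0*I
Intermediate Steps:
E(A) = A^(3/2)
N(l, n) = (-5 + l)*(l + n)
((-2 - 1*1)*N(1, E(-4)) + 90)² = ((-2 - 1*1)*(1² - 5*1 - (-40)*I + 1*(-4)^(3/2)) + 90)² = ((-2 - 1)*(1 - 5 - (-40)*I + 1*(-8*I)) + 90)² = (-3*(1 - 5 + 40*I - 8*I) + 90)² = (-3*(-4 + 32*I) + 90)² = ((12 - 96*I) + 90)² = (102 - 96*I)²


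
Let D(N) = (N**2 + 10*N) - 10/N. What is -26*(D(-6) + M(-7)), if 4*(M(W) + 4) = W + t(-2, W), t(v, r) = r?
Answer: 2327/3 ≈ 775.67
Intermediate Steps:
D(N) = N**2 - 10/N + 10*N
M(W) = -4 + W/2 (M(W) = -4 + (W + W)/4 = -4 + (2*W)/4 = -4 + W/2)
-26*(D(-6) + M(-7)) = -26*((-10 + (-6)**2*(10 - 6))/(-6) + (-4 + (1/2)*(-7))) = -26*(-(-10 + 36*4)/6 + (-4 - 7/2)) = -26*(-(-10 + 144)/6 - 15/2) = -26*(-1/6*134 - 15/2) = -26*(-67/3 - 15/2) = -26*(-179/6) = 2327/3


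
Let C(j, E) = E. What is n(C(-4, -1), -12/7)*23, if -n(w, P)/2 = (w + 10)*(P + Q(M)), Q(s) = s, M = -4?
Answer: 16560/7 ≈ 2365.7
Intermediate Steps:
n(w, P) = -2*(-4 + P)*(10 + w) (n(w, P) = -2*(w + 10)*(P - 4) = -2*(10 + w)*(-4 + P) = -2*(-4 + P)*(10 + w))
n(C(-4, -1), -12/7)*23 = (80 - (-240)/7 + 8*(-1) - 2*(-12/7)*(-1))*23 = (80 - (-240)/7 - 8 - 2*(-12*⅐)*(-1))*23 = (80 - 20*(-12/7) - 8 - 2*(-12/7)*(-1))*23 = (80 + 240/7 - 8 - 24/7)*23 = (720/7)*23 = 16560/7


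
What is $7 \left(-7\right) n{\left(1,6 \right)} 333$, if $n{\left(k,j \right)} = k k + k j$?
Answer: $-114219$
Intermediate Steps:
$n{\left(k,j \right)} = k^{2} + j k$
$7 \left(-7\right) n{\left(1,6 \right)} 333 = 7 \left(-7\right) 1 \left(6 + 1\right) 333 = - 49 \cdot 1 \cdot 7 \cdot 333 = \left(-49\right) 7 \cdot 333 = \left(-343\right) 333 = -114219$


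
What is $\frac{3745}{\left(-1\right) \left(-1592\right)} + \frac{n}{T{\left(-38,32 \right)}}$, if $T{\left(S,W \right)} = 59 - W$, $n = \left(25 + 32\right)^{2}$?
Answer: $\frac{585947}{4776} \approx 122.69$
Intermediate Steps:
$n = 3249$ ($n = 57^{2} = 3249$)
$\frac{3745}{\left(-1\right) \left(-1592\right)} + \frac{n}{T{\left(-38,32 \right)}} = \frac{3745}{\left(-1\right) \left(-1592\right)} + \frac{3249}{59 - 32} = \frac{3745}{1592} + \frac{3249}{59 - 32} = 3745 \cdot \frac{1}{1592} + \frac{3249}{27} = \frac{3745}{1592} + 3249 \cdot \frac{1}{27} = \frac{3745}{1592} + \frac{361}{3} = \frac{585947}{4776}$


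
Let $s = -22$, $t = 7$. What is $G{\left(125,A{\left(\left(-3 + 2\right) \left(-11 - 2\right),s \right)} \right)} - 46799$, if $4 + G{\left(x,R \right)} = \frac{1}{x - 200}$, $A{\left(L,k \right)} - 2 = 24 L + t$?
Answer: $- \frac{3510226}{75} \approx -46803.0$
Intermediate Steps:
$A{\left(L,k \right)} = 9 + 24 L$ ($A{\left(L,k \right)} = 2 + \left(24 L + 7\right) = 2 + \left(7 + 24 L\right) = 9 + 24 L$)
$G{\left(x,R \right)} = -4 + \frac{1}{-200 + x}$ ($G{\left(x,R \right)} = -4 + \frac{1}{x - 200} = -4 + \frac{1}{-200 + x}$)
$G{\left(125,A{\left(\left(-3 + 2\right) \left(-11 - 2\right),s \right)} \right)} - 46799 = \frac{801 - 500}{-200 + 125} - 46799 = \frac{801 - 500}{-75} - 46799 = \left(- \frac{1}{75}\right) 301 - 46799 = - \frac{301}{75} - 46799 = - \frac{3510226}{75}$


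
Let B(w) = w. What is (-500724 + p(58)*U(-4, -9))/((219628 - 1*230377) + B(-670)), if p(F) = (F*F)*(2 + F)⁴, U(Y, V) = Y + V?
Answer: 566767220724/11419 ≈ 4.9634e+7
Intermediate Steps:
U(Y, V) = V + Y
p(F) = F²*(2 + F)⁴
(-500724 + p(58)*U(-4, -9))/((219628 - 1*230377) + B(-670)) = (-500724 + (58²*(2 + 58)⁴)*(-9 - 4))/((219628 - 1*230377) - 670) = (-500724 + (3364*60⁴)*(-13))/((219628 - 230377) - 670) = (-500724 + (3364*12960000)*(-13))/(-10749 - 670) = (-500724 + 43597440000*(-13))/(-11419) = (-500724 - 566766720000)*(-1/11419) = -566767220724*(-1/11419) = 566767220724/11419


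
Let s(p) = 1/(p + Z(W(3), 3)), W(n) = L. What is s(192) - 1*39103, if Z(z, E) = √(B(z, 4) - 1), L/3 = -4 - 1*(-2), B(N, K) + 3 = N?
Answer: (-39103*√10 + 7507775*I)/(√10 - 192*I) ≈ -39103.0 - 8.5831e-5*I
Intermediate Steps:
B(N, K) = -3 + N
L = -6 (L = 3*(-4 - 1*(-2)) = 3*(-4 + 2) = 3*(-2) = -6)
W(n) = -6
Z(z, E) = √(-4 + z) (Z(z, E) = √((-3 + z) - 1) = √(-4 + z))
s(p) = 1/(p + I*√10) (s(p) = 1/(p + √(-4 - 6)) = 1/(p + √(-10)) = 1/(p + I*√10))
s(192) - 1*39103 = 1/(192 + I*√10) - 1*39103 = 1/(192 + I*√10) - 39103 = -39103 + 1/(192 + I*√10)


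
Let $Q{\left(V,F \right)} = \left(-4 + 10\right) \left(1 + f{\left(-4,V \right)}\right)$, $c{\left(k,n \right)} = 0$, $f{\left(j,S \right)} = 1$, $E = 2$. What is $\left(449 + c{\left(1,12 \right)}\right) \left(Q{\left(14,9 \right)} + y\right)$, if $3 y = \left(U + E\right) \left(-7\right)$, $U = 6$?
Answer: $- \frac{8980}{3} \approx -2993.3$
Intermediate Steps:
$y = - \frac{56}{3}$ ($y = \frac{\left(6 + 2\right) \left(-7\right)}{3} = \frac{8 \left(-7\right)}{3} = \frac{1}{3} \left(-56\right) = - \frac{56}{3} \approx -18.667$)
$Q{\left(V,F \right)} = 12$ ($Q{\left(V,F \right)} = \left(-4 + 10\right) \left(1 + 1\right) = 6 \cdot 2 = 12$)
$\left(449 + c{\left(1,12 \right)}\right) \left(Q{\left(14,9 \right)} + y\right) = \left(449 + 0\right) \left(12 - \frac{56}{3}\right) = 449 \left(- \frac{20}{3}\right) = - \frac{8980}{3}$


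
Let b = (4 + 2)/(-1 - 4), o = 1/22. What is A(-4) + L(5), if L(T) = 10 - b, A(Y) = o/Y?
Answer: 4923/440 ≈ 11.189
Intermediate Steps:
o = 1/22 ≈ 0.045455
A(Y) = 1/(22*Y)
b = -6/5 (b = 6/(-5) = 6*(-⅕) = -6/5 ≈ -1.2000)
L(T) = 56/5 (L(T) = 10 - 1*(-6/5) = 10 + 6/5 = 56/5)
A(-4) + L(5) = (1/22)/(-4) + 56/5 = (1/22)*(-¼) + 56/5 = -1/88 + 56/5 = 4923/440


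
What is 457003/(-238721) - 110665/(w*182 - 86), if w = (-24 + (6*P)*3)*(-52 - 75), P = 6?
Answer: -860927299521/463515494302 ≈ -1.8574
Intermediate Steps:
w = -10668 (w = (-24 + (6*6)*3)*(-52 - 75) = (-24 + 36*3)*(-127) = (-24 + 108)*(-127) = 84*(-127) = -10668)
457003/(-238721) - 110665/(w*182 - 86) = 457003/(-238721) - 110665/(-10668*182 - 86) = 457003*(-1/238721) - 110665/(-1941576 - 86) = -457003/238721 - 110665/(-1941662) = -457003/238721 - 110665*(-1/1941662) = -457003/238721 + 110665/1941662 = -860927299521/463515494302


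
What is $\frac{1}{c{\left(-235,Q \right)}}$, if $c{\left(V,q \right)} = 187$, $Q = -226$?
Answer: $\frac{1}{187} \approx 0.0053476$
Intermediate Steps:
$\frac{1}{c{\left(-235,Q \right)}} = \frac{1}{187}$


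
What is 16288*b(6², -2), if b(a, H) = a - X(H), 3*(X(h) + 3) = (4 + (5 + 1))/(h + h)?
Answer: 1946416/3 ≈ 6.4881e+5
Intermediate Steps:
X(h) = -3 + 5/(3*h) (X(h) = -3 + ((4 + (5 + 1))/(h + h))/3 = -3 + ((4 + 6)/((2*h)))/3 = -3 + (10*(1/(2*h)))/3 = -3 + (5/h)/3 = -3 + 5/(3*h))
b(a, H) = 3 + a - 5/(3*H) (b(a, H) = a - (-3 + 5/(3*H)) = a + (3 - 5/(3*H)) = 3 + a - 5/(3*H))
16288*b(6², -2) = 16288*(3 + 6² - 5/3/(-2)) = 16288*(3 + 36 - 5/3*(-½)) = 16288*(3 + 36 + ⅚) = 16288*(239/6) = 1946416/3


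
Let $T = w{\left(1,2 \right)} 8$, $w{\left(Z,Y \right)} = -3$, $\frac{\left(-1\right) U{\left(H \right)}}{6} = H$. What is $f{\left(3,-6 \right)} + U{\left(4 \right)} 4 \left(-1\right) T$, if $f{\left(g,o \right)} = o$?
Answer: $-2310$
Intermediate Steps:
$U{\left(H \right)} = - 6 H$
$T = -24$ ($T = \left(-3\right) 8 = -24$)
$f{\left(3,-6 \right)} + U{\left(4 \right)} 4 \left(-1\right) T = -6 + \left(-6\right) 4 \cdot 4 \left(-1\right) \left(-24\right) = -6 + \left(-24\right) 4 \left(-1\right) \left(-24\right) = -6 + \left(-96\right) \left(-1\right) \left(-24\right) = -6 + 96 \left(-24\right) = -6 - 2304 = -2310$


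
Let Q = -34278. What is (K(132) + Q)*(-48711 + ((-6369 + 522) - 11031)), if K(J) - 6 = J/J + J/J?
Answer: 2247735030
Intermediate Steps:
K(J) = 8 (K(J) = 6 + (J/J + J/J) = 6 + (1 + 1) = 6 + 2 = 8)
(K(132) + Q)*(-48711 + ((-6369 + 522) - 11031)) = (8 - 34278)*(-48711 + ((-6369 + 522) - 11031)) = -34270*(-48711 + (-5847 - 11031)) = -34270*(-48711 - 16878) = -34270*(-65589) = 2247735030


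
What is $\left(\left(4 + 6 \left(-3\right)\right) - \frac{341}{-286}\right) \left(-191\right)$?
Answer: $\frac{63603}{26} \approx 2446.3$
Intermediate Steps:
$\left(\left(4 + 6 \left(-3\right)\right) - \frac{341}{-286}\right) \left(-191\right) = \left(\left(4 - 18\right) - - \frac{31}{26}\right) \left(-191\right) = \left(-14 + \frac{31}{26}\right) \left(-191\right) = \left(- \frac{333}{26}\right) \left(-191\right) = \frac{63603}{26}$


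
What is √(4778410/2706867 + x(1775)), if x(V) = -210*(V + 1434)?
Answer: 2*I*√30554107555685/13467 ≈ 820.91*I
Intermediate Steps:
x(V) = -301140 - 210*V (x(V) = -210*(1434 + V) = -301140 - 210*V)
√(4778410/2706867 + x(1775)) = √(4778410/2706867 + (-301140 - 210*1775)) = √(4778410*(1/2706867) + (-301140 - 372750)) = √(4778410/2706867 - 673890) = √(-1824125824220/2706867) = 2*I*√30554107555685/13467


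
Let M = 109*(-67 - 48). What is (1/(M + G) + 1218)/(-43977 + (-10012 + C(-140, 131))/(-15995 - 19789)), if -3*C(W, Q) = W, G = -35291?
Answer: -86853831897/3135916948564 ≈ -0.027696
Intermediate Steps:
C(W, Q) = -W/3
M = -12535 (M = 109*(-115) = -12535)
(1/(M + G) + 1218)/(-43977 + (-10012 + C(-140, 131))/(-15995 - 19789)) = (1/(-12535 - 35291) + 1218)/(-43977 + (-10012 - ⅓*(-140))/(-15995 - 19789)) = (1/(-47826) + 1218)/(-43977 + (-10012 + 140/3)/(-35784)) = (-1/47826 + 1218)/(-43977 - 29896/3*(-1/35784)) = 58252067/(47826*(-43977 + 3737/13419)) = 58252067/(47826*(-590123626/13419)) = (58252067/47826)*(-13419/590123626) = -86853831897/3135916948564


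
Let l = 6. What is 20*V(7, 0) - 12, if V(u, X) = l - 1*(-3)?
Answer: 168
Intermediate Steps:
V(u, X) = 9 (V(u, X) = 6 - 1*(-3) = 6 + 3 = 9)
20*V(7, 0) - 12 = 20*9 - 12 = 180 - 12 = 168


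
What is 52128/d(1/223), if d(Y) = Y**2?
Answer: 2592273312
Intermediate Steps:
52128/d(1/223) = 52128/((1/223)**2) = 52128/(1/49729) = 52128*49729 = 2592273312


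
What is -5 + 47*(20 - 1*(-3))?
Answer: 1076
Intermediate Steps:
-5 + 47*(20 - 1*(-3)) = -5 + 47*(20 + 3) = -5 + 47*23 = -5 + 1081 = 1076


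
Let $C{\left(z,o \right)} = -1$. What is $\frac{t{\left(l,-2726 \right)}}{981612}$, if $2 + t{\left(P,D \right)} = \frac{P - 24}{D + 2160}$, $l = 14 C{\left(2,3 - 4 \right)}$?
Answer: $- \frac{547}{277796196} \approx -1.9691 \cdot 10^{-6}$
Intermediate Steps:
$l = -14$ ($l = 14 \left(-1\right) = -14$)
$t{\left(P,D \right)} = -2 + \frac{-24 + P}{2160 + D}$ ($t{\left(P,D \right)} = -2 + \frac{P - 24}{D + 2160} = -2 + \frac{-24 + P}{2160 + D}$)
$\frac{t{\left(l,-2726 \right)}}{981612} = \frac{\frac{1}{2160 - 2726} \left(-4344 - 14 - -5452\right)}{981612} = \frac{-4344 - 14 + 5452}{-566} \cdot \frac{1}{981612} = \left(- \frac{1}{566}\right) 1094 \cdot \frac{1}{981612} = \left(- \frac{547}{283}\right) \frac{1}{981612} = - \frac{547}{277796196}$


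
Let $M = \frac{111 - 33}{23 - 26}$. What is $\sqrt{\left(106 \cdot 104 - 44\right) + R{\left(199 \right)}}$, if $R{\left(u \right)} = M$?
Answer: $\sqrt{10954} \approx 104.66$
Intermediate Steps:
$M = -26$ ($M = \frac{78}{-3} = 78 \left(- \frac{1}{3}\right) = -26$)
$R{\left(u \right)} = -26$
$\sqrt{\left(106 \cdot 104 - 44\right) + R{\left(199 \right)}} = \sqrt{\left(106 \cdot 104 - 44\right) - 26} = \sqrt{\left(11024 - 44\right) - 26} = \sqrt{10980 - 26} = \sqrt{10954}$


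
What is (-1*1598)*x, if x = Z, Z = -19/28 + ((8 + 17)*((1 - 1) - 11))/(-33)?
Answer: -513757/42 ≈ -12232.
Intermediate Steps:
Z = 643/84 (Z = -19*1/28 + (25*(0 - 11))*(-1/33) = -19/28 + (25*(-11))*(-1/33) = -19/28 - 275*(-1/33) = -19/28 + 25/3 = 643/84 ≈ 7.6548)
x = 643/84 ≈ 7.6548
(-1*1598)*x = -1*1598*(643/84) = -1598*643/84 = -513757/42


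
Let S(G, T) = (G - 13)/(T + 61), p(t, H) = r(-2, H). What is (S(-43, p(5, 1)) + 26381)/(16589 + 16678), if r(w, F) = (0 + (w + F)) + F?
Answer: 536395/676429 ≈ 0.79298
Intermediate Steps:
r(w, F) = w + 2*F (r(w, F) = (0 + (F + w)) + F = (F + w) + F = w + 2*F)
p(t, H) = -2 + 2*H
S(G, T) = (-13 + G)/(61 + T)
(S(-43, p(5, 1)) + 26381)/(16589 + 16678) = ((-13 - 43)/(61 + (-2 + 2*1)) + 26381)/(16589 + 16678) = (-56/(61 + (-2 + 2)) + 26381)/33267 = (-56/(61 + 0) + 26381)*(1/33267) = (-56/61 + 26381)*(1/33267) = (1609185/61)*(1/33267) = 536395/676429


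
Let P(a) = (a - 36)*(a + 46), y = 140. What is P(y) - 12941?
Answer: 6403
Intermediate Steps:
P(a) = (-36 + a)*(46 + a)
P(y) - 12941 = (-1656 + 140² + 10*140) - 12941 = (-1656 + 19600 + 1400) - 12941 = 19344 - 12941 = 6403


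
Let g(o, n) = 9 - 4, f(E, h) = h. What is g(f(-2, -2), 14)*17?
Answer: 85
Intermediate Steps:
g(o, n) = 5
g(f(-2, -2), 14)*17 = 5*17 = 85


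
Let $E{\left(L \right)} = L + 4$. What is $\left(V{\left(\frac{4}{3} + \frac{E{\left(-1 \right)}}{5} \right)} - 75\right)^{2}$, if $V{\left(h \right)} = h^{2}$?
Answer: $\frac{257089156}{50625} \approx 5078.3$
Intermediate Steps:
$E{\left(L \right)} = 4 + L$
$\left(V{\left(\frac{4}{3} + \frac{E{\left(-1 \right)}}{5} \right)} - 75\right)^{2} = \left(\left(\frac{4}{3} + \frac{4 - 1}{5}\right)^{2} - 75\right)^{2} = \left(\left(4 \cdot \frac{1}{3} + 3 \cdot \frac{1}{5}\right)^{2} - 75\right)^{2} = \left(\left(\frac{4}{3} + \frac{3}{5}\right)^{2} - 75\right)^{2} = \left(\left(\frac{29}{15}\right)^{2} - 75\right)^{2} = \left(\frac{841}{225} - 75\right)^{2} = \left(- \frac{16034}{225}\right)^{2} = \frac{257089156}{50625}$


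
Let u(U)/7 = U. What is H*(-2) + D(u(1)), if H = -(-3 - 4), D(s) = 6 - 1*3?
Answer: -11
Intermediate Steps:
u(U) = 7*U
D(s) = 3 (D(s) = 6 - 3 = 3)
H = 7 (H = -1*(-7) = 7)
H*(-2) + D(u(1)) = 7*(-2) + 3 = -14 + 3 = -11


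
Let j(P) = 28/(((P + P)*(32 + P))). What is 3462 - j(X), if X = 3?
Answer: 51928/15 ≈ 3461.9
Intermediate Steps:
j(P) = 14/(P*(32 + P)) (j(P) = 28/(((2*P)*(32 + P))) = 28/((2*P*(32 + P))) = 28*(1/(2*P*(32 + P))) = 14/(P*(32 + P)))
3462 - j(X) = 3462 - 14/(3*(32 + 3)) = 3462 - 14/(3*35) = 3462 - 1*2/15 = 3462 - 2/15 = 51928/15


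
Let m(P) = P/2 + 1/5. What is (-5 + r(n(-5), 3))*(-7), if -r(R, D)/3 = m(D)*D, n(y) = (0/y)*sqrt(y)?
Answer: 1421/10 ≈ 142.10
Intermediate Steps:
m(P) = 1/5 + P/2 (m(P) = P*(1/2) + 1*(1/5) = P/2 + 1/5 = 1/5 + P/2)
n(y) = 0 (n(y) = 0*sqrt(y) = 0)
r(R, D) = -3*D*(1/5 + D/2) (r(R, D) = -3*(1/5 + D/2)*D = -3*D*(1/5 + D/2))
(-5 + r(n(-5), 3))*(-7) = (-5 - 3/10*3*(2 + 5*3))*(-7) = (-5 - 3/10*3*(2 + 15))*(-7) = (-5 - 3/10*3*17)*(-7) = (-5 - 153/10)*(-7) = -203/10*(-7) = 1421/10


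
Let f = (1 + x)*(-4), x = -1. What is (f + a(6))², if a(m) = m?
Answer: 36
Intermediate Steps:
f = 0 (f = (1 - 1)*(-4) = 0*(-4) = 0)
(f + a(6))² = (0 + 6)² = 6² = 36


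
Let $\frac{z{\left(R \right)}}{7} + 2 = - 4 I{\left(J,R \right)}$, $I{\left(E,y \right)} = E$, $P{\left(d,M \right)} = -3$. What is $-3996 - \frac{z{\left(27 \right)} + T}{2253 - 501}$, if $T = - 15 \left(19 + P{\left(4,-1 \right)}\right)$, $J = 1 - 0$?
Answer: $- \frac{1166785}{292} \approx -3995.8$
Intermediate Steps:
$J = 1$ ($J = 1 + 0 = 1$)
$z{\left(R \right)} = -42$ ($z{\left(R \right)} = -14 + 7 \left(\left(-4\right) 1\right) = -14 + 7 \left(-4\right) = -14 - 28 = -42$)
$T = -240$ ($T = - 15 \left(19 - 3\right) = \left(-15\right) 16 = -240$)
$-3996 - \frac{z{\left(27 \right)} + T}{2253 - 501} = -3996 - \frac{-42 - 240}{2253 - 501} = -3996 - - \frac{282}{1752} = -3996 - \left(-282\right) \frac{1}{1752} = -3996 - - \frac{47}{292} = -3996 + \frac{47}{292} = - \frac{1166785}{292}$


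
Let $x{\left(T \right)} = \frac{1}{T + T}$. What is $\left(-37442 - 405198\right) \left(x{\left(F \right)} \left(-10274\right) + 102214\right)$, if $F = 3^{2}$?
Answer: $- \frac{404922202960}{9} \approx -4.4991 \cdot 10^{10}$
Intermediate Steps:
$F = 9$
$x{\left(T \right)} = \frac{1}{2 T}$
$\left(-37442 - 405198\right) \left(x{\left(F \right)} \left(-10274\right) + 102214\right) = \left(-37442 - 405198\right) \left(\frac{1}{2 \cdot 9} \left(-10274\right) + 102214\right) = - 442640 \left(\frac{1}{2} \cdot \frac{1}{9} \left(-10274\right) + 102214\right) = - 442640 \left(\frac{1}{18} \left(-10274\right) + 102214\right) = - 442640 \left(- \frac{5137}{9} + 102214\right) = \left(-442640\right) \frac{914789}{9} = - \frac{404922202960}{9}$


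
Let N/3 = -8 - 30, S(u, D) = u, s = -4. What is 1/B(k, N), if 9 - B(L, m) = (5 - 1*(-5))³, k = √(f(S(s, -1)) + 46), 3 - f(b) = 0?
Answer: -1/991 ≈ -0.0010091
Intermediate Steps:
f(b) = 3 (f(b) = 3 - 1*0 = 3 + 0 = 3)
k = 7 (k = √(3 + 46) = √49 = 7)
N = -114 (N = 3*(-8 - 30) = 3*(-38) = -114)
B(L, m) = -991 (B(L, m) = 9 - (5 - 1*(-5))³ = 9 - (5 + 5)³ = 9 - 1*10³ = 9 - 1*1000 = 9 - 1000 = -991)
1/B(k, N) = 1/(-991) = -1/991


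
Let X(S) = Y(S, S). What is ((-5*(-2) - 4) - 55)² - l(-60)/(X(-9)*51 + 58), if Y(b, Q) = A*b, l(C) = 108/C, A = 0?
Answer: 696299/290 ≈ 2401.0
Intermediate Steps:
Y(b, Q) = 0 (Y(b, Q) = 0*b = 0)
X(S) = 0
((-5*(-2) - 4) - 55)² - l(-60)/(X(-9)*51 + 58) = ((-5*(-2) - 4) - 55)² - 108/(-60)/(0*51 + 58) = ((10 - 4) - 55)² - 108*(-1/60)/(0 + 58) = (6 - 55)² - (-9)/(5*58) = (-49)² - (-9)/(5*58) = 2401 - 1*(-9/290) = 2401 + 9/290 = 696299/290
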